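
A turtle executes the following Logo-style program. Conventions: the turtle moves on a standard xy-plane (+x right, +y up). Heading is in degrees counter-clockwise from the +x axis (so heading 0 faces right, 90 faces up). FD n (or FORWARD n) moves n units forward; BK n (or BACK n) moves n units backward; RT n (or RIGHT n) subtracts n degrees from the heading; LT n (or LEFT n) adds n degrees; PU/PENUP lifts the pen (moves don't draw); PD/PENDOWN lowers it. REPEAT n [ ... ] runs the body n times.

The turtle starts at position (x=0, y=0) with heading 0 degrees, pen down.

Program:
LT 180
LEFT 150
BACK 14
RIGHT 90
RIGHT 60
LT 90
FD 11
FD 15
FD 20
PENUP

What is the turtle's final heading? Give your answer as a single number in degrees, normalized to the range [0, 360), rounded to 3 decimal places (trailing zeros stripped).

Executing turtle program step by step:
Start: pos=(0,0), heading=0, pen down
LT 180: heading 0 -> 180
LT 150: heading 180 -> 330
BK 14: (0,0) -> (-12.124,7) [heading=330, draw]
RT 90: heading 330 -> 240
RT 60: heading 240 -> 180
LT 90: heading 180 -> 270
FD 11: (-12.124,7) -> (-12.124,-4) [heading=270, draw]
FD 15: (-12.124,-4) -> (-12.124,-19) [heading=270, draw]
FD 20: (-12.124,-19) -> (-12.124,-39) [heading=270, draw]
PU: pen up
Final: pos=(-12.124,-39), heading=270, 4 segment(s) drawn

Answer: 270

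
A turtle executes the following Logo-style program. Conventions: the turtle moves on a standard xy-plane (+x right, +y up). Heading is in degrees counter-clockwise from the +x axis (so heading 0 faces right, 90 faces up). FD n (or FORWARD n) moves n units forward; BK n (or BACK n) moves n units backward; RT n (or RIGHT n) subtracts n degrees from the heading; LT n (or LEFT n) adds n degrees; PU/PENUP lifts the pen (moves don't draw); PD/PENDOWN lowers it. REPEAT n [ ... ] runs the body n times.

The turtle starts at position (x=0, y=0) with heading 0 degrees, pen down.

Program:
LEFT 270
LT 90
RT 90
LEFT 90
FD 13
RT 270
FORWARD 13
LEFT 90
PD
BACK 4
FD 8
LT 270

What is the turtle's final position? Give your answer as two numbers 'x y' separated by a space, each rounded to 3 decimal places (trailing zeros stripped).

Answer: 9 13

Derivation:
Executing turtle program step by step:
Start: pos=(0,0), heading=0, pen down
LT 270: heading 0 -> 270
LT 90: heading 270 -> 0
RT 90: heading 0 -> 270
LT 90: heading 270 -> 0
FD 13: (0,0) -> (13,0) [heading=0, draw]
RT 270: heading 0 -> 90
FD 13: (13,0) -> (13,13) [heading=90, draw]
LT 90: heading 90 -> 180
PD: pen down
BK 4: (13,13) -> (17,13) [heading=180, draw]
FD 8: (17,13) -> (9,13) [heading=180, draw]
LT 270: heading 180 -> 90
Final: pos=(9,13), heading=90, 4 segment(s) drawn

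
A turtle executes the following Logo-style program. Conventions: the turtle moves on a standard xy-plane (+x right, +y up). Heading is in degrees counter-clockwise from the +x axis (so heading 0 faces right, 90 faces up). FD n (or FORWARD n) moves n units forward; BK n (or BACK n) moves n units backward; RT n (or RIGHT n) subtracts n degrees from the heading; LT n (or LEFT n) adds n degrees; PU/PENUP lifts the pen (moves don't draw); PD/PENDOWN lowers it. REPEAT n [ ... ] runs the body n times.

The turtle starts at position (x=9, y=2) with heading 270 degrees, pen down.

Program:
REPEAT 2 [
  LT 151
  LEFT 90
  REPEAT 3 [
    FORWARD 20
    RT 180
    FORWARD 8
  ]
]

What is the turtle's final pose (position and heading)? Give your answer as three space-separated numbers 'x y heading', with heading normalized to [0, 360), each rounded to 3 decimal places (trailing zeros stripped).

Executing turtle program step by step:
Start: pos=(9,2), heading=270, pen down
REPEAT 2 [
  -- iteration 1/2 --
  LT 151: heading 270 -> 61
  LT 90: heading 61 -> 151
  REPEAT 3 [
    -- iteration 1/3 --
    FD 20: (9,2) -> (-8.492,11.696) [heading=151, draw]
    RT 180: heading 151 -> 331
    FD 8: (-8.492,11.696) -> (-1.495,7.818) [heading=331, draw]
    -- iteration 2/3 --
    FD 20: (-1.495,7.818) -> (15.997,-1.878) [heading=331, draw]
    RT 180: heading 331 -> 151
    FD 8: (15.997,-1.878) -> (9,2) [heading=151, draw]
    -- iteration 3/3 --
    FD 20: (9,2) -> (-8.492,11.696) [heading=151, draw]
    RT 180: heading 151 -> 331
    FD 8: (-8.492,11.696) -> (-1.495,7.818) [heading=331, draw]
  ]
  -- iteration 2/2 --
  LT 151: heading 331 -> 122
  LT 90: heading 122 -> 212
  REPEAT 3 [
    -- iteration 1/3 --
    FD 20: (-1.495,7.818) -> (-18.456,-2.781) [heading=212, draw]
    RT 180: heading 212 -> 32
    FD 8: (-18.456,-2.781) -> (-11.672,1.459) [heading=32, draw]
    -- iteration 2/3 --
    FD 20: (-11.672,1.459) -> (5.289,12.057) [heading=32, draw]
    RT 180: heading 32 -> 212
    FD 8: (5.289,12.057) -> (-1.495,7.818) [heading=212, draw]
    -- iteration 3/3 --
    FD 20: (-1.495,7.818) -> (-18.456,-2.781) [heading=212, draw]
    RT 180: heading 212 -> 32
    FD 8: (-18.456,-2.781) -> (-11.672,1.459) [heading=32, draw]
  ]
]
Final: pos=(-11.672,1.459), heading=32, 12 segment(s) drawn

Answer: -11.672 1.459 32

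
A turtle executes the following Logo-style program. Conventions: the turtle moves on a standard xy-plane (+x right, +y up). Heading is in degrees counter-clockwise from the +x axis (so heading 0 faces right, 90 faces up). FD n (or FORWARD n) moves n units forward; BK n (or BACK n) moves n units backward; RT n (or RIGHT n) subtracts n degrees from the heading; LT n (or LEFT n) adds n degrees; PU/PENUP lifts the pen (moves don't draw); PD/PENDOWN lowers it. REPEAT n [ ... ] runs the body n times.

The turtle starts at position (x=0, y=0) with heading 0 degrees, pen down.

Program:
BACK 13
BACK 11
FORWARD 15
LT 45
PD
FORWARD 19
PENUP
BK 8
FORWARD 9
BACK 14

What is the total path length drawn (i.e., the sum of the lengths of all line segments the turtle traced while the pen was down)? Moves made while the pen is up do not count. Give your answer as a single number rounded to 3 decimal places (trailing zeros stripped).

Executing turtle program step by step:
Start: pos=(0,0), heading=0, pen down
BK 13: (0,0) -> (-13,0) [heading=0, draw]
BK 11: (-13,0) -> (-24,0) [heading=0, draw]
FD 15: (-24,0) -> (-9,0) [heading=0, draw]
LT 45: heading 0 -> 45
PD: pen down
FD 19: (-9,0) -> (4.435,13.435) [heading=45, draw]
PU: pen up
BK 8: (4.435,13.435) -> (-1.222,7.778) [heading=45, move]
FD 9: (-1.222,7.778) -> (5.142,14.142) [heading=45, move]
BK 14: (5.142,14.142) -> (-4.757,4.243) [heading=45, move]
Final: pos=(-4.757,4.243), heading=45, 4 segment(s) drawn

Segment lengths:
  seg 1: (0,0) -> (-13,0), length = 13
  seg 2: (-13,0) -> (-24,0), length = 11
  seg 3: (-24,0) -> (-9,0), length = 15
  seg 4: (-9,0) -> (4.435,13.435), length = 19
Total = 58

Answer: 58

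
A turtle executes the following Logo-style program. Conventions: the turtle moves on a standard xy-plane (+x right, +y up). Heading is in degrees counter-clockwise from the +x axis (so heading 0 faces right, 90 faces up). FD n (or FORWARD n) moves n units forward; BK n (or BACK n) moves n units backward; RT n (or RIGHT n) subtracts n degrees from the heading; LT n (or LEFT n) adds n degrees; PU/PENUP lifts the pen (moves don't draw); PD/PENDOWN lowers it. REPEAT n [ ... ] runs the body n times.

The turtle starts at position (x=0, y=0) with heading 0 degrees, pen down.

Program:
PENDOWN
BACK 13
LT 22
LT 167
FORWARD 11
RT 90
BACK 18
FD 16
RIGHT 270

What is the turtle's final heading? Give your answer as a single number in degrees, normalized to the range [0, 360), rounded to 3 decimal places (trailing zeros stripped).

Answer: 189

Derivation:
Executing turtle program step by step:
Start: pos=(0,0), heading=0, pen down
PD: pen down
BK 13: (0,0) -> (-13,0) [heading=0, draw]
LT 22: heading 0 -> 22
LT 167: heading 22 -> 189
FD 11: (-13,0) -> (-23.865,-1.721) [heading=189, draw]
RT 90: heading 189 -> 99
BK 18: (-23.865,-1.721) -> (-21.049,-19.499) [heading=99, draw]
FD 16: (-21.049,-19.499) -> (-23.552,-3.696) [heading=99, draw]
RT 270: heading 99 -> 189
Final: pos=(-23.552,-3.696), heading=189, 4 segment(s) drawn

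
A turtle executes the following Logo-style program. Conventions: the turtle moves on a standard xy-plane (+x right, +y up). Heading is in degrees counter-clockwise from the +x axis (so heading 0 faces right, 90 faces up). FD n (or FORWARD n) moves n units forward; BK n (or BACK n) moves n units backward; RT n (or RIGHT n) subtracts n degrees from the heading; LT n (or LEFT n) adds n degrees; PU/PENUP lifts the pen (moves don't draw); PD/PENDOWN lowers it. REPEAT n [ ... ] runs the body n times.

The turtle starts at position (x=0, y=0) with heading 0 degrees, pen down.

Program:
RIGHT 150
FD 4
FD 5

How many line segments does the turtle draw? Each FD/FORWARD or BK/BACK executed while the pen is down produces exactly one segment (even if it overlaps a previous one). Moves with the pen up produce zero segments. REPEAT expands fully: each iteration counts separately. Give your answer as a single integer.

Answer: 2

Derivation:
Executing turtle program step by step:
Start: pos=(0,0), heading=0, pen down
RT 150: heading 0 -> 210
FD 4: (0,0) -> (-3.464,-2) [heading=210, draw]
FD 5: (-3.464,-2) -> (-7.794,-4.5) [heading=210, draw]
Final: pos=(-7.794,-4.5), heading=210, 2 segment(s) drawn
Segments drawn: 2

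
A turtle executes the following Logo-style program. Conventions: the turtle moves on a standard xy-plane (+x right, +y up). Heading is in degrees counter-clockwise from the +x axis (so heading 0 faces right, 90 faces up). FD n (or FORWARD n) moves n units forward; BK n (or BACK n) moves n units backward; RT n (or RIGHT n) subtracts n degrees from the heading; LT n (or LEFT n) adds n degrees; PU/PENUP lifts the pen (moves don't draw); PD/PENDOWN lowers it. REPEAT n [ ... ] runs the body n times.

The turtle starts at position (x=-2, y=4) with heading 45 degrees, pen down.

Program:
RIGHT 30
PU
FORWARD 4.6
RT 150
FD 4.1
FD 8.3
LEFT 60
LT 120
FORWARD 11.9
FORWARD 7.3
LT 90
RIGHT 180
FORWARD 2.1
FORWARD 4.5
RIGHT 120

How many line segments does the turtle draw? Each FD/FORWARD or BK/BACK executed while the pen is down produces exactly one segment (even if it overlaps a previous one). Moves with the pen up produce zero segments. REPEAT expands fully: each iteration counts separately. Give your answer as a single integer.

Answer: 0

Derivation:
Executing turtle program step by step:
Start: pos=(-2,4), heading=45, pen down
RT 30: heading 45 -> 15
PU: pen up
FD 4.6: (-2,4) -> (2.443,5.191) [heading=15, move]
RT 150: heading 15 -> 225
FD 4.1: (2.443,5.191) -> (-0.456,2.291) [heading=225, move]
FD 8.3: (-0.456,2.291) -> (-6.325,-3.578) [heading=225, move]
LT 60: heading 225 -> 285
LT 120: heading 285 -> 45
FD 11.9: (-6.325,-3.578) -> (2.09,4.837) [heading=45, move]
FD 7.3: (2.09,4.837) -> (7.252,9.999) [heading=45, move]
LT 90: heading 45 -> 135
RT 180: heading 135 -> 315
FD 2.1: (7.252,9.999) -> (8.737,8.514) [heading=315, move]
FD 4.5: (8.737,8.514) -> (11.918,5.332) [heading=315, move]
RT 120: heading 315 -> 195
Final: pos=(11.918,5.332), heading=195, 0 segment(s) drawn
Segments drawn: 0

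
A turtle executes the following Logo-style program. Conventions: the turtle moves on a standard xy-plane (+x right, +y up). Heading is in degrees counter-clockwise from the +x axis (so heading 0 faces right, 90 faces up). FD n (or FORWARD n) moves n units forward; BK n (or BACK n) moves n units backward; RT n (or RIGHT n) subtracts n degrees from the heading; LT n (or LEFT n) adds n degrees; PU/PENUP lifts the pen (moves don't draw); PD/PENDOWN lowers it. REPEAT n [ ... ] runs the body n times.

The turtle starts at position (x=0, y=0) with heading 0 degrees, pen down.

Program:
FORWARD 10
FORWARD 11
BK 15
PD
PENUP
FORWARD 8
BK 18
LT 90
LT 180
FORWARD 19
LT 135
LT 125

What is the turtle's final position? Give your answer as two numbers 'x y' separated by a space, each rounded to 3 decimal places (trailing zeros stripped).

Answer: -4 -19

Derivation:
Executing turtle program step by step:
Start: pos=(0,0), heading=0, pen down
FD 10: (0,0) -> (10,0) [heading=0, draw]
FD 11: (10,0) -> (21,0) [heading=0, draw]
BK 15: (21,0) -> (6,0) [heading=0, draw]
PD: pen down
PU: pen up
FD 8: (6,0) -> (14,0) [heading=0, move]
BK 18: (14,0) -> (-4,0) [heading=0, move]
LT 90: heading 0 -> 90
LT 180: heading 90 -> 270
FD 19: (-4,0) -> (-4,-19) [heading=270, move]
LT 135: heading 270 -> 45
LT 125: heading 45 -> 170
Final: pos=(-4,-19), heading=170, 3 segment(s) drawn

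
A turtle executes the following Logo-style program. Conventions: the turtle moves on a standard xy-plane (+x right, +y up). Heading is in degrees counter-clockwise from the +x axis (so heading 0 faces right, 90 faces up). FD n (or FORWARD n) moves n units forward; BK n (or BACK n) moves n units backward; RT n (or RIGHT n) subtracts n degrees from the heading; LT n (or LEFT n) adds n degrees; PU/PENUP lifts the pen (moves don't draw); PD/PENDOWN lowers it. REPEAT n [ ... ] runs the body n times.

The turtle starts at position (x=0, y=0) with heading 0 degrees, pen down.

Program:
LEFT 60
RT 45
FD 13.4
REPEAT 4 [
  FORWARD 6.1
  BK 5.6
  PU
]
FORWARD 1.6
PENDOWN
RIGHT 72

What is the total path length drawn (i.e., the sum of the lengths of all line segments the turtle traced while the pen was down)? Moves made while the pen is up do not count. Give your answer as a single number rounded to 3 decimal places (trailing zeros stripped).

Answer: 25.1

Derivation:
Executing turtle program step by step:
Start: pos=(0,0), heading=0, pen down
LT 60: heading 0 -> 60
RT 45: heading 60 -> 15
FD 13.4: (0,0) -> (12.943,3.468) [heading=15, draw]
REPEAT 4 [
  -- iteration 1/4 --
  FD 6.1: (12.943,3.468) -> (18.836,5.047) [heading=15, draw]
  BK 5.6: (18.836,5.047) -> (13.426,3.598) [heading=15, draw]
  PU: pen up
  -- iteration 2/4 --
  FD 6.1: (13.426,3.598) -> (19.319,5.176) [heading=15, move]
  BK 5.6: (19.319,5.176) -> (13.909,3.727) [heading=15, move]
  PU: pen up
  -- iteration 3/4 --
  FD 6.1: (13.909,3.727) -> (19.801,5.306) [heading=15, move]
  BK 5.6: (19.801,5.306) -> (14.392,3.856) [heading=15, move]
  PU: pen up
  -- iteration 4/4 --
  FD 6.1: (14.392,3.856) -> (20.284,5.435) [heading=15, move]
  BK 5.6: (20.284,5.435) -> (14.875,3.986) [heading=15, move]
  PU: pen up
]
FD 1.6: (14.875,3.986) -> (16.421,4.4) [heading=15, move]
PD: pen down
RT 72: heading 15 -> 303
Final: pos=(16.421,4.4), heading=303, 3 segment(s) drawn

Segment lengths:
  seg 1: (0,0) -> (12.943,3.468), length = 13.4
  seg 2: (12.943,3.468) -> (18.836,5.047), length = 6.1
  seg 3: (18.836,5.047) -> (13.426,3.598), length = 5.6
Total = 25.1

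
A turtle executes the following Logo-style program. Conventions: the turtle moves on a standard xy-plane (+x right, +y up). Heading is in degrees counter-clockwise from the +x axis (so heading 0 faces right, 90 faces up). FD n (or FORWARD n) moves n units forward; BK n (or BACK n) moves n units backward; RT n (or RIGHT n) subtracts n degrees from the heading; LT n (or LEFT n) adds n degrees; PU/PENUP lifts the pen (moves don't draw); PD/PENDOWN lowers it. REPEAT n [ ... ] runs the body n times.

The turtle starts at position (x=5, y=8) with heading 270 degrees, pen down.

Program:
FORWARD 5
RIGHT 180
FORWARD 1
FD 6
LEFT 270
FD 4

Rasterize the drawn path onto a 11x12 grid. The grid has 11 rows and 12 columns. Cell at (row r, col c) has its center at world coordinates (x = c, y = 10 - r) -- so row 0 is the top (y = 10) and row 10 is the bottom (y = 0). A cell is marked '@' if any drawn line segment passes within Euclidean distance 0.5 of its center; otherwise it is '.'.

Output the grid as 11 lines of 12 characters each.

Answer: .....@@@@@..
.....@......
.....@......
.....@......
.....@......
.....@......
.....@......
.....@......
............
............
............

Derivation:
Segment 0: (5,8) -> (5,3)
Segment 1: (5,3) -> (5,4)
Segment 2: (5,4) -> (5,10)
Segment 3: (5,10) -> (9,10)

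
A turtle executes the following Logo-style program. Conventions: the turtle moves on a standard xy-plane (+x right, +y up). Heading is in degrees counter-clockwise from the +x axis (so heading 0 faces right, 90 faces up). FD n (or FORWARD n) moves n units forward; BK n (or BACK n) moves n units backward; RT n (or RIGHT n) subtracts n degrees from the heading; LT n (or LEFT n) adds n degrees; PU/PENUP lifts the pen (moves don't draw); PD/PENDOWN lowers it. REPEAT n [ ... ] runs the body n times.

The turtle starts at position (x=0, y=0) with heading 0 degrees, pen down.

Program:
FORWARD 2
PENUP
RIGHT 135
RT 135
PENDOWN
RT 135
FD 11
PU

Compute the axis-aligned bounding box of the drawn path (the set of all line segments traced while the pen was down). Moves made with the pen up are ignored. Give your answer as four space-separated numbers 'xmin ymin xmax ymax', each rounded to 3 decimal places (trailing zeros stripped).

Executing turtle program step by step:
Start: pos=(0,0), heading=0, pen down
FD 2: (0,0) -> (2,0) [heading=0, draw]
PU: pen up
RT 135: heading 0 -> 225
RT 135: heading 225 -> 90
PD: pen down
RT 135: heading 90 -> 315
FD 11: (2,0) -> (9.778,-7.778) [heading=315, draw]
PU: pen up
Final: pos=(9.778,-7.778), heading=315, 2 segment(s) drawn

Segment endpoints: x in {0, 2, 9.778}, y in {-7.778, 0}
xmin=0, ymin=-7.778, xmax=9.778, ymax=0

Answer: 0 -7.778 9.778 0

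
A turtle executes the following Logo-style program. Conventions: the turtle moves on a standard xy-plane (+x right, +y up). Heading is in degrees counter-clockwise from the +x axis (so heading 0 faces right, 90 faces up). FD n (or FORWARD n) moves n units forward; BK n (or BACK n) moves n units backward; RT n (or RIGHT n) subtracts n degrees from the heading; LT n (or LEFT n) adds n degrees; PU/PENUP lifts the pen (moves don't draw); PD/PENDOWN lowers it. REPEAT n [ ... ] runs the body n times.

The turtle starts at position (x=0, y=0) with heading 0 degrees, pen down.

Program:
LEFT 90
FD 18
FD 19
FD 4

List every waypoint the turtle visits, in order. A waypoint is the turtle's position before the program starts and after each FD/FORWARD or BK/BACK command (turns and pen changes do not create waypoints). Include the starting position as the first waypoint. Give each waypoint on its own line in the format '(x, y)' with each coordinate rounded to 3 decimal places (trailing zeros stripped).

Answer: (0, 0)
(0, 18)
(0, 37)
(0, 41)

Derivation:
Executing turtle program step by step:
Start: pos=(0,0), heading=0, pen down
LT 90: heading 0 -> 90
FD 18: (0,0) -> (0,18) [heading=90, draw]
FD 19: (0,18) -> (0,37) [heading=90, draw]
FD 4: (0,37) -> (0,41) [heading=90, draw]
Final: pos=(0,41), heading=90, 3 segment(s) drawn
Waypoints (4 total):
(0, 0)
(0, 18)
(0, 37)
(0, 41)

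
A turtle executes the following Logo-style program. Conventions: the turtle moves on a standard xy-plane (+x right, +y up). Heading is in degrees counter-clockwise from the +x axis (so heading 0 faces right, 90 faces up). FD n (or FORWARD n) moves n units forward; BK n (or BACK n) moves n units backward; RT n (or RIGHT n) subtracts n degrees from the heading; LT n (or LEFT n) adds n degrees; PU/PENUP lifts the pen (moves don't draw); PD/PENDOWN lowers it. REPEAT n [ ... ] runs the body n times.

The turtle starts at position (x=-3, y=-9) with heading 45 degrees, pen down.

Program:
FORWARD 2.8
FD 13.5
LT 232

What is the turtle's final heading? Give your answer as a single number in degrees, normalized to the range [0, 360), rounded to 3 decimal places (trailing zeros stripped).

Answer: 277

Derivation:
Executing turtle program step by step:
Start: pos=(-3,-9), heading=45, pen down
FD 2.8: (-3,-9) -> (-1.02,-7.02) [heading=45, draw]
FD 13.5: (-1.02,-7.02) -> (8.526,2.526) [heading=45, draw]
LT 232: heading 45 -> 277
Final: pos=(8.526,2.526), heading=277, 2 segment(s) drawn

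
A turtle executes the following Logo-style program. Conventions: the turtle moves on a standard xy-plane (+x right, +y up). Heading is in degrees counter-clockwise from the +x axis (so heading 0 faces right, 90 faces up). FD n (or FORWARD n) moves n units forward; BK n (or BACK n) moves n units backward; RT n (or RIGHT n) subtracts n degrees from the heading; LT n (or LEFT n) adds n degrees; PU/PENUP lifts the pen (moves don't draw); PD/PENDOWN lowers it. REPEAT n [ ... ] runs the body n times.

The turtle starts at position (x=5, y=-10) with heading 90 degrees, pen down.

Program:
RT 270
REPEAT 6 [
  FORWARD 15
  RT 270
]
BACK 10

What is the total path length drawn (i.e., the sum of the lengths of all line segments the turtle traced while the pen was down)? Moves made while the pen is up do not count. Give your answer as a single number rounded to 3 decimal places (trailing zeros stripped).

Executing turtle program step by step:
Start: pos=(5,-10), heading=90, pen down
RT 270: heading 90 -> 180
REPEAT 6 [
  -- iteration 1/6 --
  FD 15: (5,-10) -> (-10,-10) [heading=180, draw]
  RT 270: heading 180 -> 270
  -- iteration 2/6 --
  FD 15: (-10,-10) -> (-10,-25) [heading=270, draw]
  RT 270: heading 270 -> 0
  -- iteration 3/6 --
  FD 15: (-10,-25) -> (5,-25) [heading=0, draw]
  RT 270: heading 0 -> 90
  -- iteration 4/6 --
  FD 15: (5,-25) -> (5,-10) [heading=90, draw]
  RT 270: heading 90 -> 180
  -- iteration 5/6 --
  FD 15: (5,-10) -> (-10,-10) [heading=180, draw]
  RT 270: heading 180 -> 270
  -- iteration 6/6 --
  FD 15: (-10,-10) -> (-10,-25) [heading=270, draw]
  RT 270: heading 270 -> 0
]
BK 10: (-10,-25) -> (-20,-25) [heading=0, draw]
Final: pos=(-20,-25), heading=0, 7 segment(s) drawn

Segment lengths:
  seg 1: (5,-10) -> (-10,-10), length = 15
  seg 2: (-10,-10) -> (-10,-25), length = 15
  seg 3: (-10,-25) -> (5,-25), length = 15
  seg 4: (5,-25) -> (5,-10), length = 15
  seg 5: (5,-10) -> (-10,-10), length = 15
  seg 6: (-10,-10) -> (-10,-25), length = 15
  seg 7: (-10,-25) -> (-20,-25), length = 10
Total = 100

Answer: 100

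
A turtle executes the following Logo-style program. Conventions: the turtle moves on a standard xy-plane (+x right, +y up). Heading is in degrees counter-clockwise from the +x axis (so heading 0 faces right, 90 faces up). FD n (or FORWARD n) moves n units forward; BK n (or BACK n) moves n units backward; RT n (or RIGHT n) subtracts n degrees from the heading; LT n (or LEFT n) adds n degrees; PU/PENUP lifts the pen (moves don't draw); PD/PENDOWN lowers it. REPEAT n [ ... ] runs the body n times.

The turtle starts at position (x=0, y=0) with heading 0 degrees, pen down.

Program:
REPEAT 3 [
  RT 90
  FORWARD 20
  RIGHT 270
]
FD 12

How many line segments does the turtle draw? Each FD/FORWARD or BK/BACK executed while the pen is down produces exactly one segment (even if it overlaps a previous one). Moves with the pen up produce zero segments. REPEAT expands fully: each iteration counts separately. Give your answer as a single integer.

Answer: 4

Derivation:
Executing turtle program step by step:
Start: pos=(0,0), heading=0, pen down
REPEAT 3 [
  -- iteration 1/3 --
  RT 90: heading 0 -> 270
  FD 20: (0,0) -> (0,-20) [heading=270, draw]
  RT 270: heading 270 -> 0
  -- iteration 2/3 --
  RT 90: heading 0 -> 270
  FD 20: (0,-20) -> (0,-40) [heading=270, draw]
  RT 270: heading 270 -> 0
  -- iteration 3/3 --
  RT 90: heading 0 -> 270
  FD 20: (0,-40) -> (0,-60) [heading=270, draw]
  RT 270: heading 270 -> 0
]
FD 12: (0,-60) -> (12,-60) [heading=0, draw]
Final: pos=(12,-60), heading=0, 4 segment(s) drawn
Segments drawn: 4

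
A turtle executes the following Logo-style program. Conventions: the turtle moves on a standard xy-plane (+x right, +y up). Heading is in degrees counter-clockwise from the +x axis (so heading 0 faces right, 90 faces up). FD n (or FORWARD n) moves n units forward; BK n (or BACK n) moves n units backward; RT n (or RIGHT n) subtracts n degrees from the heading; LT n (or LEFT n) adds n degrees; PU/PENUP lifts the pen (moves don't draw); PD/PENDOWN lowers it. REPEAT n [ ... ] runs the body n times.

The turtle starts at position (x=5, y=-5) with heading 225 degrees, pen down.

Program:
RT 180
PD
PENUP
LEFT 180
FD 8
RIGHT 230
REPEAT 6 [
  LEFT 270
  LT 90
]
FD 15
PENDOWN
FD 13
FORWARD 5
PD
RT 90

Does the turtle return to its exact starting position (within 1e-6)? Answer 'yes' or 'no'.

Executing turtle program step by step:
Start: pos=(5,-5), heading=225, pen down
RT 180: heading 225 -> 45
PD: pen down
PU: pen up
LT 180: heading 45 -> 225
FD 8: (5,-5) -> (-0.657,-10.657) [heading=225, move]
RT 230: heading 225 -> 355
REPEAT 6 [
  -- iteration 1/6 --
  LT 270: heading 355 -> 265
  LT 90: heading 265 -> 355
  -- iteration 2/6 --
  LT 270: heading 355 -> 265
  LT 90: heading 265 -> 355
  -- iteration 3/6 --
  LT 270: heading 355 -> 265
  LT 90: heading 265 -> 355
  -- iteration 4/6 --
  LT 270: heading 355 -> 265
  LT 90: heading 265 -> 355
  -- iteration 5/6 --
  LT 270: heading 355 -> 265
  LT 90: heading 265 -> 355
  -- iteration 6/6 --
  LT 270: heading 355 -> 265
  LT 90: heading 265 -> 355
]
FD 15: (-0.657,-10.657) -> (14.286,-11.964) [heading=355, move]
PD: pen down
FD 13: (14.286,-11.964) -> (27.237,-13.097) [heading=355, draw]
FD 5: (27.237,-13.097) -> (32.218,-13.533) [heading=355, draw]
PD: pen down
RT 90: heading 355 -> 265
Final: pos=(32.218,-13.533), heading=265, 2 segment(s) drawn

Start position: (5, -5)
Final position: (32.218, -13.533)
Distance = 28.524; >= 1e-6 -> NOT closed

Answer: no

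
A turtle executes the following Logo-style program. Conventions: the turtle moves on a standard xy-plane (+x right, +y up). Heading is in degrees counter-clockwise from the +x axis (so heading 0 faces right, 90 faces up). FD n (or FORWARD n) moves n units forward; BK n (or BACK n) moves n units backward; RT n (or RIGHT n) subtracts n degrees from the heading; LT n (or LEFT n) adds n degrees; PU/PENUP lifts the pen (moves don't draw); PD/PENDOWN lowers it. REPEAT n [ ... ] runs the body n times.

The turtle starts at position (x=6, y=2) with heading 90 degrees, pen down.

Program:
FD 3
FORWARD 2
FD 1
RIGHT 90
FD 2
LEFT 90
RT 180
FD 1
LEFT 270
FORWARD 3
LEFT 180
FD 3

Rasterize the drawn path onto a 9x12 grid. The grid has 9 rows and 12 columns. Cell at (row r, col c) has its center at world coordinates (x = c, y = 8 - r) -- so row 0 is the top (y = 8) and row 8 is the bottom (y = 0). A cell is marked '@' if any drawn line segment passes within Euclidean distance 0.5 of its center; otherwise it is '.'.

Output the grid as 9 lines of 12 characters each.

Segment 0: (6,2) -> (6,5)
Segment 1: (6,5) -> (6,7)
Segment 2: (6,7) -> (6,8)
Segment 3: (6,8) -> (8,8)
Segment 4: (8,8) -> (8,7)
Segment 5: (8,7) -> (5,7)
Segment 6: (5,7) -> (8,7)

Answer: ......@@@...
.....@@@@...
......@.....
......@.....
......@.....
......@.....
......@.....
............
............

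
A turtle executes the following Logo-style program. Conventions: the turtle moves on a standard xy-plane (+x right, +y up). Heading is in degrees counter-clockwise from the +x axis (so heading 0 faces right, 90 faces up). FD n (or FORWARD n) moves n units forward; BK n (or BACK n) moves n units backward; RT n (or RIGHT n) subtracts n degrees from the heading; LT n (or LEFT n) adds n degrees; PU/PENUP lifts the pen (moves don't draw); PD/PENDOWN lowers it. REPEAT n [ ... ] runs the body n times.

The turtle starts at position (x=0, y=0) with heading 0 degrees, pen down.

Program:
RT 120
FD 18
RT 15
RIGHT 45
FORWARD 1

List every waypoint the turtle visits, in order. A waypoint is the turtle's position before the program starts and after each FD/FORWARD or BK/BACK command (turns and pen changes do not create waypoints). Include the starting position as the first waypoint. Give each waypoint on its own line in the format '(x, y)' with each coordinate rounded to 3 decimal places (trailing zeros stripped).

Executing turtle program step by step:
Start: pos=(0,0), heading=0, pen down
RT 120: heading 0 -> 240
FD 18: (0,0) -> (-9,-15.588) [heading=240, draw]
RT 15: heading 240 -> 225
RT 45: heading 225 -> 180
FD 1: (-9,-15.588) -> (-10,-15.588) [heading=180, draw]
Final: pos=(-10,-15.588), heading=180, 2 segment(s) drawn
Waypoints (3 total):
(0, 0)
(-9, -15.588)
(-10, -15.588)

Answer: (0, 0)
(-9, -15.588)
(-10, -15.588)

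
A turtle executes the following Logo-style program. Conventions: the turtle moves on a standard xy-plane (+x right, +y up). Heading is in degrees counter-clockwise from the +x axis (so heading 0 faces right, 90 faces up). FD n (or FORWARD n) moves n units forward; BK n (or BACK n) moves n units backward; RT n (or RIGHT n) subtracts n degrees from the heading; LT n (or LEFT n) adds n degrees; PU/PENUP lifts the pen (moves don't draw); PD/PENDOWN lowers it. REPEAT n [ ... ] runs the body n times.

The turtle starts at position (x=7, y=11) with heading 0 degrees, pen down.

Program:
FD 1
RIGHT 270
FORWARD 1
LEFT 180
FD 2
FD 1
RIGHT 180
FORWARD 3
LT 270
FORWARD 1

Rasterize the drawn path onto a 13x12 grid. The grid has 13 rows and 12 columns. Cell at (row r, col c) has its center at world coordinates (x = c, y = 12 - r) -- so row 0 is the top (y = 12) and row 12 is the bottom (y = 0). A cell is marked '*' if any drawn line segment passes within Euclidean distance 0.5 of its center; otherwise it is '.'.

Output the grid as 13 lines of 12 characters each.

Answer: ........**..
.......**...
........*...
........*...
............
............
............
............
............
............
............
............
............

Derivation:
Segment 0: (7,11) -> (8,11)
Segment 1: (8,11) -> (8,12)
Segment 2: (8,12) -> (8,10)
Segment 3: (8,10) -> (8,9)
Segment 4: (8,9) -> (8,12)
Segment 5: (8,12) -> (9,12)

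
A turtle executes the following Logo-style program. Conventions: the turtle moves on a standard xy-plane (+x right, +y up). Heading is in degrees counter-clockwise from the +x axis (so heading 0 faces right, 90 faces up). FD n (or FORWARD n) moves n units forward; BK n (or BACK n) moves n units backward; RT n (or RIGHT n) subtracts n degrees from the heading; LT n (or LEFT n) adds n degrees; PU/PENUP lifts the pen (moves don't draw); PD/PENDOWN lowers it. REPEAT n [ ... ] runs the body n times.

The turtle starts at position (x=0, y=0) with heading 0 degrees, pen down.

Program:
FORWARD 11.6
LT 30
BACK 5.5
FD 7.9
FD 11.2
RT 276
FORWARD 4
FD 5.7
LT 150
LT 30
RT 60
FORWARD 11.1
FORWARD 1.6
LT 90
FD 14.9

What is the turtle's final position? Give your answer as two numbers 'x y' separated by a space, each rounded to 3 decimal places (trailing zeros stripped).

Answer: 24.022 -3.371

Derivation:
Executing turtle program step by step:
Start: pos=(0,0), heading=0, pen down
FD 11.6: (0,0) -> (11.6,0) [heading=0, draw]
LT 30: heading 0 -> 30
BK 5.5: (11.6,0) -> (6.837,-2.75) [heading=30, draw]
FD 7.9: (6.837,-2.75) -> (13.678,1.2) [heading=30, draw]
FD 11.2: (13.678,1.2) -> (23.378,6.8) [heading=30, draw]
RT 276: heading 30 -> 114
FD 4: (23.378,6.8) -> (21.751,10.454) [heading=114, draw]
FD 5.7: (21.751,10.454) -> (19.433,15.661) [heading=114, draw]
LT 150: heading 114 -> 264
LT 30: heading 264 -> 294
RT 60: heading 294 -> 234
FD 11.1: (19.433,15.661) -> (12.908,6.681) [heading=234, draw]
FD 1.6: (12.908,6.681) -> (11.968,5.387) [heading=234, draw]
LT 90: heading 234 -> 324
FD 14.9: (11.968,5.387) -> (24.022,-3.371) [heading=324, draw]
Final: pos=(24.022,-3.371), heading=324, 9 segment(s) drawn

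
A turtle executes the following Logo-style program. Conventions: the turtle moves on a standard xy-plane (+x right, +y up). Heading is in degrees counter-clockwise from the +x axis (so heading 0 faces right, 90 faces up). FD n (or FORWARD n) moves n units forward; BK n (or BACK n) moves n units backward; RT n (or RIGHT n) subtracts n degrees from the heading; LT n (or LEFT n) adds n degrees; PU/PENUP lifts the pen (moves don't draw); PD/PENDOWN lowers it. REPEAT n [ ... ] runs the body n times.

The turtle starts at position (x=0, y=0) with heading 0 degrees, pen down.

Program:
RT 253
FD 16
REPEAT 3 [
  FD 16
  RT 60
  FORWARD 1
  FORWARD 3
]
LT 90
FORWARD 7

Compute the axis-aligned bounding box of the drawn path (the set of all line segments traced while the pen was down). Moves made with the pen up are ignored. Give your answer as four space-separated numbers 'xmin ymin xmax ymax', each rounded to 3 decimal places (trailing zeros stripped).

Answer: -9.356 0 31.635 45.229

Derivation:
Executing turtle program step by step:
Start: pos=(0,0), heading=0, pen down
RT 253: heading 0 -> 107
FD 16: (0,0) -> (-4.678,15.301) [heading=107, draw]
REPEAT 3 [
  -- iteration 1/3 --
  FD 16: (-4.678,15.301) -> (-9.356,30.602) [heading=107, draw]
  RT 60: heading 107 -> 47
  FD 1: (-9.356,30.602) -> (-8.674,31.333) [heading=47, draw]
  FD 3: (-8.674,31.333) -> (-6.628,33.527) [heading=47, draw]
  -- iteration 2/3 --
  FD 16: (-6.628,33.527) -> (4.284,45.229) [heading=47, draw]
  RT 60: heading 47 -> 347
  FD 1: (4.284,45.229) -> (5.258,45.004) [heading=347, draw]
  FD 3: (5.258,45.004) -> (8.182,44.329) [heading=347, draw]
  -- iteration 3/3 --
  FD 16: (8.182,44.329) -> (23.771,40.73) [heading=347, draw]
  RT 60: heading 347 -> 287
  FD 1: (23.771,40.73) -> (24.064,39.774) [heading=287, draw]
  FD 3: (24.064,39.774) -> (24.941,36.905) [heading=287, draw]
]
LT 90: heading 287 -> 17
FD 7: (24.941,36.905) -> (31.635,38.951) [heading=17, draw]
Final: pos=(31.635,38.951), heading=17, 11 segment(s) drawn

Segment endpoints: x in {-9.356, -8.674, -6.628, -4.678, 0, 4.284, 5.258, 8.182, 23.771, 24.064, 24.941, 31.635}, y in {0, 15.301, 30.602, 31.333, 33.527, 36.905, 38.951, 39.774, 40.73, 44.329, 45.004, 45.229}
xmin=-9.356, ymin=0, xmax=31.635, ymax=45.229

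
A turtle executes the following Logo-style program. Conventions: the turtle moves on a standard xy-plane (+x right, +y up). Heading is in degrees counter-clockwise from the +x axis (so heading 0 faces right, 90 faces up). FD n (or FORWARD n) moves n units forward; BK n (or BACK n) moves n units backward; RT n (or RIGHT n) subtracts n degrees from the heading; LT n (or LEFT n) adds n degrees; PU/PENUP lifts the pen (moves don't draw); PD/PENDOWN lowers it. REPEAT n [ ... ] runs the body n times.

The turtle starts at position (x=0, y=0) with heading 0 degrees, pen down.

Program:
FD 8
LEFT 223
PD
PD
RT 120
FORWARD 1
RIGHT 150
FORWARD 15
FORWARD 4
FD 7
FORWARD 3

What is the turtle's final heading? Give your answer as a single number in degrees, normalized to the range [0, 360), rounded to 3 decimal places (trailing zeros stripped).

Answer: 313

Derivation:
Executing turtle program step by step:
Start: pos=(0,0), heading=0, pen down
FD 8: (0,0) -> (8,0) [heading=0, draw]
LT 223: heading 0 -> 223
PD: pen down
PD: pen down
RT 120: heading 223 -> 103
FD 1: (8,0) -> (7.775,0.974) [heading=103, draw]
RT 150: heading 103 -> 313
FD 15: (7.775,0.974) -> (18.005,-9.996) [heading=313, draw]
FD 4: (18.005,-9.996) -> (20.733,-12.921) [heading=313, draw]
FD 7: (20.733,-12.921) -> (25.507,-18.041) [heading=313, draw]
FD 3: (25.507,-18.041) -> (27.553,-20.235) [heading=313, draw]
Final: pos=(27.553,-20.235), heading=313, 6 segment(s) drawn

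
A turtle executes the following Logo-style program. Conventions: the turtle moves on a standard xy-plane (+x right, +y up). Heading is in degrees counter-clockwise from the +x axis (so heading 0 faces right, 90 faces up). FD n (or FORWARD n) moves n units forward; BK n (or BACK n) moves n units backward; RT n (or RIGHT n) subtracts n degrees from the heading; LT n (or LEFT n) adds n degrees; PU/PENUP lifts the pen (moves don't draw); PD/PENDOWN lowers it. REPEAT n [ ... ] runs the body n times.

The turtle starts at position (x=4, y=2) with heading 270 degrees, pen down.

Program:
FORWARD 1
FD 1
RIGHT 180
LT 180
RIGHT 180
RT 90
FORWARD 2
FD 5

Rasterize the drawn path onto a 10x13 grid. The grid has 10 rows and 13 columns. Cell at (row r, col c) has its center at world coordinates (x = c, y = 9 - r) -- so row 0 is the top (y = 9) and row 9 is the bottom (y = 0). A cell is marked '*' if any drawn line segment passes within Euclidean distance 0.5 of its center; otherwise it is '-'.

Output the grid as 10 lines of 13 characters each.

Answer: -------------
-------------
-------------
-------------
-------------
-------------
-------------
----*--------
----*--------
----********-

Derivation:
Segment 0: (4,2) -> (4,1)
Segment 1: (4,1) -> (4,0)
Segment 2: (4,0) -> (6,0)
Segment 3: (6,0) -> (11,0)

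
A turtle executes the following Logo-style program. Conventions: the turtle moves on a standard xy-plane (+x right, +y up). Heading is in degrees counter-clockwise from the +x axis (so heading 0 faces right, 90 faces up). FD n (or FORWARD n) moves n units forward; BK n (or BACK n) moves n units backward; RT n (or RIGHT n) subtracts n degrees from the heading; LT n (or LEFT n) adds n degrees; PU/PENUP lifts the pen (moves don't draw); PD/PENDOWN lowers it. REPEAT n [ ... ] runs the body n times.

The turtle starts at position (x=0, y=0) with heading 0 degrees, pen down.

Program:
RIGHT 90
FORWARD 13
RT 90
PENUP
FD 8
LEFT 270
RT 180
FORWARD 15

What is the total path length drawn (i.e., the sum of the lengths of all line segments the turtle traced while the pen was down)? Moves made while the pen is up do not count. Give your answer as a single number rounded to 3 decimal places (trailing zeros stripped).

Executing turtle program step by step:
Start: pos=(0,0), heading=0, pen down
RT 90: heading 0 -> 270
FD 13: (0,0) -> (0,-13) [heading=270, draw]
RT 90: heading 270 -> 180
PU: pen up
FD 8: (0,-13) -> (-8,-13) [heading=180, move]
LT 270: heading 180 -> 90
RT 180: heading 90 -> 270
FD 15: (-8,-13) -> (-8,-28) [heading=270, move]
Final: pos=(-8,-28), heading=270, 1 segment(s) drawn

Segment lengths:
  seg 1: (0,0) -> (0,-13), length = 13
Total = 13

Answer: 13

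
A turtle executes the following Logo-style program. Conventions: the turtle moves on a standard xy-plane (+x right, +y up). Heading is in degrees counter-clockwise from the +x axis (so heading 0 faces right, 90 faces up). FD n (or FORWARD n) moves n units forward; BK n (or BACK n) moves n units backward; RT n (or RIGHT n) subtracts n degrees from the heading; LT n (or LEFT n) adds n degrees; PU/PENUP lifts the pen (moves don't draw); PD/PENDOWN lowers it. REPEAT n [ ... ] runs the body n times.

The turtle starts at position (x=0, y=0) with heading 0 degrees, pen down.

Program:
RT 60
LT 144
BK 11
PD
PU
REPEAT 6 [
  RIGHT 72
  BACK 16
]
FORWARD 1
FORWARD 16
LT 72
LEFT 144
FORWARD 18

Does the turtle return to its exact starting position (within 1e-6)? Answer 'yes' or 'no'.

Executing turtle program step by step:
Start: pos=(0,0), heading=0, pen down
RT 60: heading 0 -> 300
LT 144: heading 300 -> 84
BK 11: (0,0) -> (-1.15,-10.94) [heading=84, draw]
PD: pen down
PU: pen up
REPEAT 6 [
  -- iteration 1/6 --
  RT 72: heading 84 -> 12
  BK 16: (-1.15,-10.94) -> (-16.8,-14.266) [heading=12, move]
  -- iteration 2/6 --
  RT 72: heading 12 -> 300
  BK 16: (-16.8,-14.266) -> (-24.8,-0.41) [heading=300, move]
  -- iteration 3/6 --
  RT 72: heading 300 -> 228
  BK 16: (-24.8,-0.41) -> (-14.094,11.48) [heading=228, move]
  -- iteration 4/6 --
  RT 72: heading 228 -> 156
  BK 16: (-14.094,11.48) -> (0.523,4.973) [heading=156, move]
  -- iteration 5/6 --
  RT 72: heading 156 -> 84
  BK 16: (0.523,4.973) -> (-1.15,-10.94) [heading=84, move]
  -- iteration 6/6 --
  RT 72: heading 84 -> 12
  BK 16: (-1.15,-10.94) -> (-16.8,-14.266) [heading=12, move]
]
FD 1: (-16.8,-14.266) -> (-15.822,-14.058) [heading=12, move]
FD 16: (-15.822,-14.058) -> (-0.172,-10.732) [heading=12, move]
LT 72: heading 12 -> 84
LT 144: heading 84 -> 228
FD 18: (-0.172,-10.732) -> (-12.216,-24.108) [heading=228, move]
Final: pos=(-12.216,-24.108), heading=228, 1 segment(s) drawn

Start position: (0, 0)
Final position: (-12.216, -24.108)
Distance = 27.027; >= 1e-6 -> NOT closed

Answer: no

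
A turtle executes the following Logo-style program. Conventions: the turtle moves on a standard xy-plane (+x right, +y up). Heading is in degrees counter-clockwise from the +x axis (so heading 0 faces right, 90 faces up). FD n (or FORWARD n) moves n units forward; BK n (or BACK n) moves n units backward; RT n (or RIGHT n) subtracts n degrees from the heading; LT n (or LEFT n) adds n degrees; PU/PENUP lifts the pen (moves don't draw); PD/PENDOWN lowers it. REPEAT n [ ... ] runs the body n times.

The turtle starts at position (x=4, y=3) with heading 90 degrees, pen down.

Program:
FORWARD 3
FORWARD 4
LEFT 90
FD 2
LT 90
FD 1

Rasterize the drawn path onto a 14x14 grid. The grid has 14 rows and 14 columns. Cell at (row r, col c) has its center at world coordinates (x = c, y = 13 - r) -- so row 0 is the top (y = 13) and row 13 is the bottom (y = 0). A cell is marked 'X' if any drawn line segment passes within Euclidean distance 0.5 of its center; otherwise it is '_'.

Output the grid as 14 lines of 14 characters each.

Segment 0: (4,3) -> (4,6)
Segment 1: (4,6) -> (4,10)
Segment 2: (4,10) -> (2,10)
Segment 3: (2,10) -> (2,9)

Answer: ______________
______________
______________
__XXX_________
__X_X_________
____X_________
____X_________
____X_________
____X_________
____X_________
____X_________
______________
______________
______________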